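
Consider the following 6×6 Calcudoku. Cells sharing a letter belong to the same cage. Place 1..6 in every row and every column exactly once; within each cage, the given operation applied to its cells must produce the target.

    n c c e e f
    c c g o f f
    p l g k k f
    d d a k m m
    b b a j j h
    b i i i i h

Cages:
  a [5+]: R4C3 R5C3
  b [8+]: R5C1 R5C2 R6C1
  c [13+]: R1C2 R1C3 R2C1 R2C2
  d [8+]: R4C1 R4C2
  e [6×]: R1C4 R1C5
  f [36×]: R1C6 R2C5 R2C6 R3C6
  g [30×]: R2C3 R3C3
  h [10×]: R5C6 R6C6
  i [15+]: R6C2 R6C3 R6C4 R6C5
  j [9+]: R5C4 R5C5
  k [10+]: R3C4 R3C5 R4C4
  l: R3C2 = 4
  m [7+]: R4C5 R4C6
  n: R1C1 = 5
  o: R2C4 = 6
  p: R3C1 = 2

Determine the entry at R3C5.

5

N is a freebie, which forces R1C1 = 5.
Cage o is a single given cell; hence R2C4 = 6.
P is a freebie, leaving R3C1 = 2.
Cage l is a single given cell; hence R3C2 = 4.
Row 2 already has 6, which forces R2C3 = 5.
The two cells of cage g must have product 30, so R3C3 = 6.
Row 4 needs a 5, and only R4C2 is open for it.
Cage d's pair has sum 8; hence R4C1 = 3.
The only place for 2 in row 5 is R5C6.
2 is placed in column 6, leaving R6C6 = 5.
Row 6 needs a 1, and only R6C1 is open for it.
1 is placed in column 1; hence R2C1 = 4.
Column 1 already has 4, leaving R5C1 = 6.
The 3 cells of cage b must have sum 8, which forces R5C2 = 1.
In row 2, 1 can only go at R2C6, so R2C6 = 1.
Column 6 already has 1, so R3C6 = 3.
Cage m needs two cells with sum 7; hence R4C5 = 1.
Column 6 already has 1; hence R4C6 = 6.
6 is placed in column 6, which forces R1C6 = 4.
Cage f needs product 36, leaving R2C5 = 3.
The 3 cells of cage k must have sum 10, which forces R3C4 = 1.
Column 5 now contains 1; hence R3C5 = 5.
1 is placed in row 4; hence R4C3 = 2.
Cage k needs sum 10, so R4C4 = 4.
Cage a needs two cells with sum 5; hence R5C3 = 3.
Column 4 already has 4, leaving R5C4 = 5.
Column 5 now contains 5, which forces R5C5 = 4.
3 is placed in column 3, so R6C3 = 4.
Cage c needs sum 13, leaving R1C2 = 6.
Row 1 already has 4, so R1C3 = 1.
The two cells of cage e must have product 6, which forces R1C4 = 3.
Cage e needs two cells with product 6, which forces R1C5 = 2.
Row 2 now contains 3, so R2C2 = 2.
Column 2 already has 2, which forces R6C2 = 3.
Column 4 now contains 3, leaving R6C4 = 2.
2 is placed in column 5; hence R6C5 = 6.
Completed grid: 5 6 1 3 2 4 / 4 2 5 6 3 1 / 2 4 6 1 5 3 / 3 5 2 4 1 6 / 6 1 3 5 4 2 / 1 3 4 2 6 5.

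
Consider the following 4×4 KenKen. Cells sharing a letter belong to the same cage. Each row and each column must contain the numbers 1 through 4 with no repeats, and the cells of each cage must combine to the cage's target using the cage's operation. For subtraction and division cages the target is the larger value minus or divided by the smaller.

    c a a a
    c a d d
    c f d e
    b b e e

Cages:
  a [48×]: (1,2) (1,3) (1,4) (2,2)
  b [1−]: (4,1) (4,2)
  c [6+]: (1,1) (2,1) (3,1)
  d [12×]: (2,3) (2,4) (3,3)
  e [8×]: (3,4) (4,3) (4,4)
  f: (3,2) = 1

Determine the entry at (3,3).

Cage f is a single given cell; hence (3,2) = 1.
In column 1, 4 can only go at (4,1), so (4,1) = 4.
Cage e needs product 8; hence (3,4) = 4.
Cage b's pair has difference 1, leaving (4,2) = 3.
Column 2 now contains 3, leaving (1,2) = 4.
Cage a has product 48, so (2,2) = 2.
Row 2 already has 2, which forces (2,4) = 1.
Column 4 now contains 1; hence (4,4) = 2.
The 3 cells of cage c must have sum 6, so (1,1) = 1.
The 4 cells of cage a must have product 48, leaving (1,3) = 2.
2 is placed in column 4, so (1,4) = 3.
Row 2 already has 1, leaving (2,1) = 3.
The 3 cells of cage d must have product 12; hence (2,3) = 4.
Cage c has sum 6, so (3,1) = 2.
The 3 cells of cage d must have product 12, so (3,3) = 3.
Row 4 now contains 2, which forces (4,3) = 1.
Completed grid: 1 4 2 3 / 3 2 4 1 / 2 1 3 4 / 4 3 1 2.

3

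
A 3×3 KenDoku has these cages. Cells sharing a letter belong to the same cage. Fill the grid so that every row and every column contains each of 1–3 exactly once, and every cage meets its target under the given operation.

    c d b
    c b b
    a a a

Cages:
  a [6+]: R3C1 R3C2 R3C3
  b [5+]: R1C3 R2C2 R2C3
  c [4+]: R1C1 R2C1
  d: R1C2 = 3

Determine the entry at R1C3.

D is a freebie, so R1C2 = 3.
Row 1 already has 3, so R1C1 = 1.
1 is placed in row 1, which forces R1C3 = 2.
Cage c needs two cells with sum 4, so R2C1 = 3.
3 is placed in row 2; hence R2C3 = 1.
Column 1 already has 3, so R3C1 = 2.
Row 3 already has 2; hence R3C2 = 1.
Column 3 already has 1; hence R3C3 = 3.
1 is placed in row 2, which forces R2C2 = 2.
Completed grid: 1 3 2 / 3 2 1 / 2 1 3.

2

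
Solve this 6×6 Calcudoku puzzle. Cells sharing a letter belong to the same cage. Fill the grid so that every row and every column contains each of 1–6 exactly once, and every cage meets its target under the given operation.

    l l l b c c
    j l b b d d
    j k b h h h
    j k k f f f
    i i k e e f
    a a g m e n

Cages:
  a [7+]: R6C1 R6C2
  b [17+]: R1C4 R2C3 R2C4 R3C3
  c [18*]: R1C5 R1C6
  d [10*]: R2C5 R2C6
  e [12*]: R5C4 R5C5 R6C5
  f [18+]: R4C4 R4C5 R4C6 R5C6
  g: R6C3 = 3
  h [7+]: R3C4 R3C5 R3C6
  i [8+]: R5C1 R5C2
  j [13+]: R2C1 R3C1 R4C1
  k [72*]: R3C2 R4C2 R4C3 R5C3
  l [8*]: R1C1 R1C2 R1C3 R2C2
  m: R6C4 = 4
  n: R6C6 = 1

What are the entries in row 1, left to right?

1 4 2 5 3 6

The 4 cells of cage l must have product 8, which forces R2C2 = 1.
Cage g is a single given cell, so R6C3 = 3.
Cage m is a single given cell, leaving R6C4 = 4.
N is a freebie, leaving R6C6 = 1.
The only place for 5 in row 1 is R1C4.
The only place for 6 in row 6 is R6C5.
Column 5 already has 6; hence R1C5 = 3.
Cage c's pair has product 18, which forces R1C6 = 6.
The 4 cells of cage f must have sum 18, leaving R4C4 = 6.
The only place for 1 in row 4 is R4C3.
Cage l needs product 8, which forces R1C1 = 1.
Column 3 needs a 2, and only R1C3 is open for it.
Row 1 already has 2, so R1C2 = 4.
The 4 cells of cage k must have product 72, which forces R3C2 = 6.
The 3 cells of cage j must have sum 13, so R2C1 = 6.
The 4 cells of cage b must have sum 17; hence R2C4 = 3.
The only place for 4 in row 2 is R2C3.
Column 3 already has 4; hence R3C3 = 5.
Cage k needs product 72, which forces R4C2 = 2.
Column 3 already has 4; hence R5C3 = 6.
Column 2 now contains 2, which forces R6C2 = 5.
The two cells of cage i must have sum 8; hence R5C1 = 5.
Column 2 already has 5, so R5C2 = 3.
3 is placed in row 5, leaving R5C6 = 4.
5 is placed in row 6, so R6C1 = 2.
Cage h has sum 7; hence R3C4 = 1.
Cage h has sum 7, so R3C5 = 4.
4 is placed in column 6, which forces R3C6 = 2.
The 4 cells of cage f must have sum 18, which forces R4C5 = 5.
Cage f has sum 18, leaving R4C6 = 3.
Column 4 now contains 1, leaving R5C4 = 2.
Row 5 now contains 2; hence R5C5 = 1.
5 is placed in column 5; hence R2C5 = 2.
Column 6 already has 2, leaving R2C6 = 5.
Row 3 now contains 4, which forces R3C1 = 3.
3 is placed in row 4; hence R4C1 = 4.
Completed grid: 1 4 2 5 3 6 / 6 1 4 3 2 5 / 3 6 5 1 4 2 / 4 2 1 6 5 3 / 5 3 6 2 1 4 / 2 5 3 4 6 1.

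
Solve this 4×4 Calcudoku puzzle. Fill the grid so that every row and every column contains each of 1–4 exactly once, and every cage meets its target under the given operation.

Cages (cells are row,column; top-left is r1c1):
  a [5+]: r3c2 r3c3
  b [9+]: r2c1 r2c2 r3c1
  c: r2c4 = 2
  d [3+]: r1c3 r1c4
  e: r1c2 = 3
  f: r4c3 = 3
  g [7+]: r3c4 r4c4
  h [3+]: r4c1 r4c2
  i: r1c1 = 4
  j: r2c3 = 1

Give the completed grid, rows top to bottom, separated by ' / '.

I is a freebie, which forces r1c1 = 4.
E is a freebie; hence r1c2 = 3.
Cage j is a single given cell, leaving r2c3 = 1.
C is a freebie, leaving r2c4 = 2.
Cage f is given, leaving r4c3 = 3.
Row 4 already has 3, so r4c4 = 4.
1 is placed in column 3, which forces r1c3 = 2.
Column 4 now contains 2, so r1c4 = 1.
Row 2 now contains 2, so r2c1 = 3.
Row 2 now contains 2, which forces r2c2 = 4.
Cage b has sum 9, leaving r3c1 = 2.
Cage a needs two cells with sum 5, so r3c2 = 1.
Cage a needs two cells with sum 5, so r3c3 = 4.
4 is placed in column 4; hence r3c4 = 3.
2 is placed in column 1, so r4c1 = 1.
1 is placed in column 2, which forces r4c2 = 2.

4 3 2 1 / 3 4 1 2 / 2 1 4 3 / 1 2 3 4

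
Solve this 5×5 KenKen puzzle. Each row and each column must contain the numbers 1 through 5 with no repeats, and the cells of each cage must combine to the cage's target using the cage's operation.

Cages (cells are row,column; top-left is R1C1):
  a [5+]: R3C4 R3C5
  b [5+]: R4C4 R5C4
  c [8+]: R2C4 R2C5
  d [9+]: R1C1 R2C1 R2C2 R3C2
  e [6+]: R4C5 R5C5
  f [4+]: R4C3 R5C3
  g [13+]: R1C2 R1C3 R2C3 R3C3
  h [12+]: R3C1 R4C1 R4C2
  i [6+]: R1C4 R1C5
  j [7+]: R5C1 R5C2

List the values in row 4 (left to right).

Cage g needs sum 13, leaving R1C2 = 2.
The only place for 3 in row 1 is R1C1.
In row 1, 4 can only go at R1C3, so R1C3 = 4.
Column 3 now contains 4, leaving R2C3 = 2.
Cage g needs sum 13; hence R3C3 = 5.
Row 2 now contains 2, leaving R2C1 = 1.
The 4 cells of cage d must have sum 9; hence R2C2 = 4.
5 is placed in row 3, leaving R3C1 = 4.
Cage d needs sum 9, so R3C2 = 1.
The 3 cells of cage h must have sum 12; hence R4C1 = 5.
Cage h needs sum 12, so R4C2 = 3.
Row 4 already has 3, leaving R4C3 = 1.
Column 1 now contains 4, so R5C1 = 2.
Column 2 already has 3, so R5C2 = 5.
1 is placed in column 3, which forces R5C3 = 3.
Cage b needs two cells with sum 5; hence R4C4 = 4.
The two cells of cage e must have sum 6, so R4C5 = 2.
Cage b's pair has sum 5, which forces R5C4 = 1.
The two cells of cage e must have sum 6, leaving R5C5 = 4.
Column 4 now contains 1, so R1C4 = 5.
Cage i needs two cells with sum 6, leaving R1C5 = 1.
5 is placed in column 4, so R2C4 = 3.
Row 2 already has 3, so R2C5 = 5.
Cage a needs two cells with sum 5, which forces R3C4 = 2.
Column 5 already has 2; hence R3C5 = 3.
The full grid is 3 2 4 5 1 / 1 4 2 3 5 / 4 1 5 2 3 / 5 3 1 4 2 / 2 5 3 1 4.

5 3 1 4 2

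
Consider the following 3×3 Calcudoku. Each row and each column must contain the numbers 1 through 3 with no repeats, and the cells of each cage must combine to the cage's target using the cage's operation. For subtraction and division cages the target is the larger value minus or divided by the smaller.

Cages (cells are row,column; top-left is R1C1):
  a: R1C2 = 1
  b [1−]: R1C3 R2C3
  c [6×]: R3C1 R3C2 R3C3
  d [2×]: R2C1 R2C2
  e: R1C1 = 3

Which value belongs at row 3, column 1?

E is a freebie, leaving R1C1 = 3.
Cage a is a single given cell, so R1C2 = 1.
Row 1 now contains 1, which forces R1C3 = 2.
1 is placed in column 2, leaving R2C2 = 2.
Column 2 now contains 2; hence R3C2 = 3.
3 is placed in row 3, which forces R3C3 = 1.
2 is placed in row 2, so R2C1 = 1.
Column 3 already has 1; hence R2C3 = 3.
Row 3 now contains 1, so R3C1 = 2.
Completed grid: 3 1 2 / 1 2 3 / 2 3 1.

2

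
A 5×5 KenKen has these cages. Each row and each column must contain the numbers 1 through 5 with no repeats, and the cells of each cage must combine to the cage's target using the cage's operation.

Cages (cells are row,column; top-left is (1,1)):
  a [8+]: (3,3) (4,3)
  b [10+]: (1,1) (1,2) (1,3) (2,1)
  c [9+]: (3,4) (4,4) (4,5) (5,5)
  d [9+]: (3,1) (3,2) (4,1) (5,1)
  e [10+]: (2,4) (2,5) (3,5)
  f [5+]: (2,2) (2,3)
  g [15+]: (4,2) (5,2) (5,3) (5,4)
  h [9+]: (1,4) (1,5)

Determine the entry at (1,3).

1

The 4 cells of cage b must have sum 10; hence (2,1) = 4.
In column 3, 4 can only go at (5,3), so (5,3) = 4.
In column 2, 4 can only go at (4,2), so (4,2) = 4.
The only place for 5 in column 2 is (5,2).
Row 5 now contains 5, which forces (5,4) = 2.
In column 3, 1 can only go at (1,3), so (1,3) = 1.
In column 2, 1 can only go at (3,2), so (3,2) = 1.
The 4 cells of cage c must have sum 9, which forces (4,4) = 1.
The 4 cells of cage d must have sum 9; hence (5,1) = 1.
1 is placed in row 5, which forces (5,5) = 3.
The 4 cells of cage c must have sum 9, which forces (3,4) = 3.
Column 5 already has 3, which forces (4,5) = 2.
Column 4 already has 3, so (2,4) = 5.
Cage e needs sum 10, so (2,5) = 1.
Cage d needs sum 9, which forces (3,1) = 2.
Row 3 now contains 3, so (3,3) = 5.
The 3 cells of cage e must have sum 10, which forces (3,5) = 4.
2 is placed in row 4, leaving (4,1) = 5.
The two cells of cage a must have sum 8, which forces (4,3) = 3.
2 is placed in column 1, which forces (1,1) = 3.
The 4 cells of cage b must have sum 10, so (1,2) = 2.
Column 4 now contains 5, so (1,4) = 4.
Column 5 already has 4, so (1,5) = 5.
The two cells of cage f must have sum 5, so (2,2) = 3.
3 is placed in column 3, so (2,3) = 2.
The full grid is 3 2 1 4 5 / 4 3 2 5 1 / 2 1 5 3 4 / 5 4 3 1 2 / 1 5 4 2 3.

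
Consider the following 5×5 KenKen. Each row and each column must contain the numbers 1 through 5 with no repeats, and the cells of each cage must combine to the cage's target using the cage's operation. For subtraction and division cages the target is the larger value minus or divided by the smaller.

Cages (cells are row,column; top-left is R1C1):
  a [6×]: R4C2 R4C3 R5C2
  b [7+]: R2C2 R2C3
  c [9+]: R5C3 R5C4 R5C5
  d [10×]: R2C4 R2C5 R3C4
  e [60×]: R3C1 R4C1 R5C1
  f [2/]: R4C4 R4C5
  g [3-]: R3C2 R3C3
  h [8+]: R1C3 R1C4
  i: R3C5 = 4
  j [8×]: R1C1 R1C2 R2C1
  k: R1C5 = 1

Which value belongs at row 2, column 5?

5

K is a freebie; hence R1C5 = 1.
Cage i is given, leaving R3C5 = 4.
Column 5 already has 4, leaving R4C5 = 2.
The 3 cells of cage j must have product 8, which forces R2C1 = 1.
1 is placed in row 2, which forces R2C4 = 2.
Column 5 already has 2; hence R2C5 = 5.
Column 4 now contains 2, which forces R3C4 = 1.
Column 4 already has 1, which forces R4C4 = 4.
The 3 cells of cage a must have product 6, so R5C2 = 2.
5 is placed in column 5; hence R5C5 = 3.
The 3 cells of cage j must have product 8, leaving R1C1 = 2.
2 is placed in column 2, leaving R1C2 = 4.
4 is placed in column 2; hence R2C2 = 3.
Row 2 now contains 3, which forces R2C3 = 4.
2 is placed in column 2, which forces R3C2 = 5.
Cage g's pair has difference 3, which forces R3C3 = 2.
Column 2 now contains 3, which forces R4C2 = 1.
Row 4 now contains 1, which forces R4C3 = 3.
Cage e needs product 60, so R5C1 = 4.
Cage c has sum 9, leaving R5C3 = 1.
3 is placed in row 5; hence R5C4 = 5.
Column 3 now contains 3, so R1C3 = 5.
Column 4 already has 5, leaving R1C4 = 3.
5 is placed in row 3; hence R3C1 = 3.
Row 4 now contains 3, which forces R4C1 = 5.
Completed grid: 2 4 5 3 1 / 1 3 4 2 5 / 3 5 2 1 4 / 5 1 3 4 2 / 4 2 1 5 3.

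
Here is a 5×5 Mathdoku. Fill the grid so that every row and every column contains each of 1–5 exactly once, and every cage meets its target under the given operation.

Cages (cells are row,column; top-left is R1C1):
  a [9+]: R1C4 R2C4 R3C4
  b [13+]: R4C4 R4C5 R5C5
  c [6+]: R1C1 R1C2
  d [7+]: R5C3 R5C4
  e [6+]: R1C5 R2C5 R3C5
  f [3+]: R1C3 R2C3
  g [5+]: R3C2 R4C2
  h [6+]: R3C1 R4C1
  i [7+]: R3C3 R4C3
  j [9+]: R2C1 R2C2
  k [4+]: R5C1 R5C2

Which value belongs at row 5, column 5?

The only place for 3 in column 1 is R5C1.
Row 5 now contains 3; hence R5C2 = 1.
In row 4, 1 can only go at R4C1, so R4C1 = 1.
Cage h's pair has sum 6, which forces R3C1 = 5.
5 is placed in column 1, which forces R2C1 = 4.
Cage j's pair has sum 9, leaving R2C2 = 5.
Column 1 already has 4; hence R1C1 = 2.
Cage c's pair has sum 6, leaving R1C2 = 4.
Row 1 now contains 2; hence R1C3 = 1.
1 is placed in row 1, which forces R1C5 = 3.
1 is placed in column 3, so R2C3 = 2.
2 is placed in row 2, so R2C5 = 1.
Column 5 now contains 1, so R3C5 = 2.
Column 5 already has 3; hence R4C5 = 5.
Column 3 already has 2, leaving R5C3 = 5.
Row 5 already has 5, leaving R5C4 = 2.
Column 5 already has 5, which forces R5C5 = 4.
Row 1 already has 3, which forces R1C4 = 5.
1 is placed in row 2, so R2C4 = 3.
Row 3 now contains 2, leaving R3C2 = 3.
Row 3 already has 3; hence R3C3 = 4.
The 3 cells of cage a must have sum 9, which forces R3C4 = 1.
The two cells of cage g must have sum 5, so R4C2 = 2.
Column 3 now contains 4, so R4C3 = 3.
Row 4 now contains 5, so R4C4 = 4.
The full grid is 2 4 1 5 3 / 4 5 2 3 1 / 5 3 4 1 2 / 1 2 3 4 5 / 3 1 5 2 4.

4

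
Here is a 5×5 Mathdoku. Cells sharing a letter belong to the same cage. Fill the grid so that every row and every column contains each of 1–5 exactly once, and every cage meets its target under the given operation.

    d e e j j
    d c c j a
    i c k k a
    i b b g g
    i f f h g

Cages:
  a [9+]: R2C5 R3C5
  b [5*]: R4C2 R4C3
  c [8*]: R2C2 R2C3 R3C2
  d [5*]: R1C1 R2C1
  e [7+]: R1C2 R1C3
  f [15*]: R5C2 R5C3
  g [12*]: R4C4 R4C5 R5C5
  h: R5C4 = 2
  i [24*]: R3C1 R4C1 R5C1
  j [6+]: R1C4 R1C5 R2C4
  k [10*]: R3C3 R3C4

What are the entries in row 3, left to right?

3 1 2 5 4

Cage h is given, so R5C4 = 2.
Cage k needs two cells with product 10, leaving R3C3 = 2.
2 is placed in column 4, leaving R3C4 = 5.
5 is placed in row 3, leaving R3C5 = 4.
Cage c has product 8; hence R2C2 = 2.
Cage c needs product 8, which forces R2C3 = 4.
4 is placed in column 5; hence R2C5 = 5.
Row 3 already has 4, leaving R3C1 = 3.
Row 3 already has 4, which forces R3C2 = 1.
The 3 cells of cage i must have product 24, so R4C1 = 2.
Column 2 already has 1, which forces R4C2 = 5.
5 is placed in row 4; hence R4C3 = 1.
Cage g has product 12, so R4C4 = 4.
Row 4 now contains 1, so R4C5 = 3.
Cage i has product 24, leaving R5C1 = 4.
Column 2 now contains 5, leaving R5C2 = 3.
Row 5 already has 3, which forces R5C3 = 5.
3 is placed in column 5; hence R5C5 = 1.
Cage d's pair has product 5; hence R1C1 = 5.
3 is placed in column 2, which forces R1C2 = 4.
5 is placed in column 3, so R1C3 = 3.
Row 1 now contains 3, so R1C4 = 1.
Column 5 now contains 1, so R1C5 = 2.
Row 2 already has 5, leaving R2C1 = 1.
Column 4 already has 1, which forces R2C4 = 3.
Filled in: 5 4 3 1 2 / 1 2 4 3 5 / 3 1 2 5 4 / 2 5 1 4 3 / 4 3 5 2 1.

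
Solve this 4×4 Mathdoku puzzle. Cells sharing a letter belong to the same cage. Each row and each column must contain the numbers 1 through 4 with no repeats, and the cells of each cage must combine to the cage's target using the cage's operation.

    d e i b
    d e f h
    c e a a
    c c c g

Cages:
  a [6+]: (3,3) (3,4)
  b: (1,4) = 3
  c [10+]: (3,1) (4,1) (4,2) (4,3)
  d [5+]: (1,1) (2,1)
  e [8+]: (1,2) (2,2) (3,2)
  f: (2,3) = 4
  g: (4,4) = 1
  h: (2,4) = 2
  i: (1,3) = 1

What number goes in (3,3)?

2

I is a freebie, so (1,3) = 1.
Cage b is given, so (1,4) = 3.
Cage f is given, leaving (2,3) = 4.
Cage h is given, so (2,4) = 2.
Column 3 now contains 4, leaving (3,3) = 2.
2 is placed in column 4, which forces (3,4) = 4.
2 is placed in column 3, leaving (4,3) = 3.
Cage g is given, leaving (4,4) = 1.
Row 1 now contains 3, so (1,2) = 4.
The 4 cells of cage c must have sum 10, so (3,1) = 1.
Row 3 already has 1, which forces (3,2) = 3.
Column 2 already has 4; hence (4,2) = 2.
Row 1 already has 4, so (1,1) = 2.
Column 1 already has 1; hence (2,1) = 3.
Column 2 already has 3, so (2,2) = 1.
2 is placed in row 4, leaving (4,1) = 4.
Filled in: 2 4 1 3 / 3 1 4 2 / 1 3 2 4 / 4 2 3 1.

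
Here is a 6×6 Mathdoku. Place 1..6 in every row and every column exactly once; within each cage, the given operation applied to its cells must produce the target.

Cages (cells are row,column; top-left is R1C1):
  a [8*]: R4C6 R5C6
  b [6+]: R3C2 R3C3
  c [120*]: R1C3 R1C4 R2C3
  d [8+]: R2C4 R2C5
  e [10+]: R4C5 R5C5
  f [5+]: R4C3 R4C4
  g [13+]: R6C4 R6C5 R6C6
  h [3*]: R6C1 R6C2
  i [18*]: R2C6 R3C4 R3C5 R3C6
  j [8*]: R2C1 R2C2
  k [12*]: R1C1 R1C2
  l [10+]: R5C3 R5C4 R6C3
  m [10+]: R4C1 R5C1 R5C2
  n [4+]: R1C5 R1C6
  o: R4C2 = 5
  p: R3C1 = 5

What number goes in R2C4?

3

Cage p is a single given cell, leaving R3C1 = 5.
Cage o is a single given cell, which forces R4C2 = 5.
Row 2 needs a 1, and only R2C6 is open for it.
The two cells of cage n must have sum 4, leaving R1C5 = 1.
Column 6 now contains 1, so R1C6 = 3.
3 is placed in column 6, which forces R3C6 = 6.
Cage i needs product 18, leaving R3C4 = 1.
6 is placed in row 3; hence R3C5 = 3.
Row 2 needs a 3, and only R2C4 is open for it.
Cage d's pair has sum 8, leaving R2C5 = 5.
The only place for 6 in row 2 is R2C3.
Row 6 needs a 4, and only R6C3 is open for it.
Column 3 already has 4, which forces R1C3 = 5.
Cage c needs product 120, which forces R1C4 = 4.
The two cells of cage b must have sum 6, which forces R3C2 = 4.
Column 3 already has 4, which forces R3C3 = 2.
Column 4 now contains 4, so R4C4 = 2.
Row 4 already has 2, leaving R4C6 = 4.
Column 3 now contains 2, which forces R5C3 = 1.
Column 4 now contains 4, leaving R5C4 = 5.
Column 6 now contains 4, leaving R5C6 = 2.
Column 4 already has 5, so R6C4 = 6.
6 is placed in row 6; hence R6C5 = 2.
2 is placed in column 6, which forces R6C6 = 5.
Cage j needs two cells with product 8, leaving R2C1 = 4.
Column 2 already has 4, so R2C2 = 2.
1 is placed in column 3, leaving R4C3 = 3.
Row 4 already has 4, leaving R4C5 = 6.
Cage e's pair has sum 10, which forces R5C5 = 4.
Cage k's pair has product 12, which forces R1C1 = 2.
Column 2 now contains 2, so R1C2 = 6.
Row 4 already has 3; hence R4C1 = 1.
Column 2 already has 6, leaving R5C2 = 3.
1 is placed in column 1, leaving R6C1 = 3.
Column 2 already has 3; hence R6C2 = 1.
3 is placed in row 5, so R5C1 = 6.
Filled in: 2 6 5 4 1 3 / 4 2 6 3 5 1 / 5 4 2 1 3 6 / 1 5 3 2 6 4 / 6 3 1 5 4 2 / 3 1 4 6 2 5.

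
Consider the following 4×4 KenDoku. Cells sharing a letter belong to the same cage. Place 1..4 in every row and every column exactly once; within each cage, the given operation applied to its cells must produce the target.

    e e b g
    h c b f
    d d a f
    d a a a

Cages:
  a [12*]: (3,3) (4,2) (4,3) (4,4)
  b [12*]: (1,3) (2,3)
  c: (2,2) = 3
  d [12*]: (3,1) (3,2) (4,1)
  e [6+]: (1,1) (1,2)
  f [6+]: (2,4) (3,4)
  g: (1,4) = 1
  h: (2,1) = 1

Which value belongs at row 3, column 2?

1

Cage g is a single given cell; hence (1,4) = 1.
Cage h is a single given cell, which forces (2,1) = 1.
C is a freebie, leaving (2,2) = 3.
Row 2 now contains 3; hence (2,3) = 4.
4 is placed in row 2, which forces (2,4) = 2.
Column 4 already has 2; hence (3,4) = 4.
4 is placed in column 4; hence (4,4) = 3.
Column 3 now contains 4; hence (1,3) = 3.
Row 3 now contains 4, so (3,1) = 3.
Cage a has product 12, leaving (3,3) = 2.
The 4 cells of cage a must have product 12, leaving (4,2) = 2.
Row 4 already has 3, leaving (4,3) = 1.
Cage e needs two cells with sum 6; hence (1,1) = 2.
Column 2 already has 2, which forces (1,2) = 4.
Row 3 now contains 2, so (3,2) = 1.
2 is placed in row 4, which forces (4,1) = 4.
Completed grid: 2 4 3 1 / 1 3 4 2 / 3 1 2 4 / 4 2 1 3.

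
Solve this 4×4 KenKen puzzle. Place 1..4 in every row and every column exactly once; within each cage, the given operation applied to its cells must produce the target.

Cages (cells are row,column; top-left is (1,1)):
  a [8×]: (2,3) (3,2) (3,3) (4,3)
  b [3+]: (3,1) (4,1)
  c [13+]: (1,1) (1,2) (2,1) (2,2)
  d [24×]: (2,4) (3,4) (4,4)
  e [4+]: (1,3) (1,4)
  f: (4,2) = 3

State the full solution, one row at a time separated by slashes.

The 4 cells of cage a must have product 8, leaving (3,2) = 1.
F is a freebie, which forces (4,2) = 3.
Row 3 now contains 1, leaving (3,1) = 2.
2 is placed in row 3, leaving (3,3) = 4.
Row 3 now contains 4; hence (3,4) = 3.
Cage b needs two cells with sum 3; hence (4,1) = 1.
Row 4 already has 1, so (4,3) = 2.
Row 4 already has 2, leaving (4,4) = 4.
Cage e needs two cells with sum 4, leaving (1,3) = 3.
3 is placed in column 4, which forces (1,4) = 1.
2 is placed in column 3, which forces (2,3) = 1.
Column 4 now contains 4; hence (2,4) = 2.
3 is placed in row 1, so (1,1) = 4.
Cage c has sum 13; hence (1,2) = 2.
The 4 cells of cage c must have sum 13; hence (2,1) = 3.
Row 2 now contains 2, which forces (2,2) = 4.

4 2 3 1 / 3 4 1 2 / 2 1 4 3 / 1 3 2 4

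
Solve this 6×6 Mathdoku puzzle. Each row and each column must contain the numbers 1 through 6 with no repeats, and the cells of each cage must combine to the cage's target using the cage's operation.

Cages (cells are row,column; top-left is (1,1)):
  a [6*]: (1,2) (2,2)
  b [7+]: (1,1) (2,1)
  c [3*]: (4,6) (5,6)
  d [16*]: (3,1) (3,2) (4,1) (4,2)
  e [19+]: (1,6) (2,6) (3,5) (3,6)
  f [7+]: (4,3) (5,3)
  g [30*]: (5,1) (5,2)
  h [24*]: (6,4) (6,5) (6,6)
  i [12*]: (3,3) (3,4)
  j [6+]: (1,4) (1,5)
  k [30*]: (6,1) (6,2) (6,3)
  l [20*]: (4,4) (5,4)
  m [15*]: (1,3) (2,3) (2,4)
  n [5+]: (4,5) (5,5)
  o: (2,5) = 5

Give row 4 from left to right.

O is a freebie, which forces (2,5) = 5.
Cage m needs product 15, so (1,3) = 5.
Row 3 needs a 5, and only (3,6) is open for it.
The only place for 5 in row 4 is (4,4).
Column 4 already has 5, which forces (5,4) = 4.
Column 4 already has 4; hence (1,4) = 2.
Cage j needs two cells with sum 6, leaving (1,5) = 4.
4 is placed in row 1, leaving (1,6) = 6.
Column 5 already has 4, so (3,5) = 6.
Cage e has sum 19; hence (2,6) = 2.
Cage i's pair has product 12, so (3,3) = 4.
Row 3 already has 6, leaving (3,4) = 3.
Column 4 already has 3, which forces (6,4) = 6.
Cage h has product 24; hence (6,6) = 4.
Cage a's pair has product 6, so (1,2) = 1.
Row 2 now contains 2; hence (2,2) = 6.
The 3 cells of cage m must have product 15, so (2,3) = 3.
Column 4 already has 3; hence (2,4) = 1.
Column 2 now contains 1, which forces (3,2) = 2.
Column 2 already has 2, so (4,2) = 4.
Column 2 already has 6, which forces (5,2) = 5.
5 is placed in column 2; hence (6,2) = 3.
3 is placed in column 3, so (6,3) = 2.
The 3 cells of cage h must have product 24, so (6,5) = 1.
Row 1 already has 1, which forces (1,1) = 3.
Row 2 now contains 6, which forces (2,1) = 4.
Row 3 already has 2, so (3,1) = 1.
Row 4 now contains 4; hence (4,1) = 2.
Row 4 already has 2, so (4,5) = 3.
Row 4 already has 3, which forces (4,6) = 1.
5 is placed in row 5; hence (5,1) = 6.
Row 5 now contains 6; hence (5,3) = 1.
Column 5 already has 3, leaving (5,5) = 2.
1 is placed in column 6; hence (5,6) = 3.
Row 6 now contains 2; hence (6,1) = 5.
Row 4 already has 1; hence (4,3) = 6.
Completed grid: 3 1 5 2 4 6 / 4 6 3 1 5 2 / 1 2 4 3 6 5 / 2 4 6 5 3 1 / 6 5 1 4 2 3 / 5 3 2 6 1 4.

2 4 6 5 3 1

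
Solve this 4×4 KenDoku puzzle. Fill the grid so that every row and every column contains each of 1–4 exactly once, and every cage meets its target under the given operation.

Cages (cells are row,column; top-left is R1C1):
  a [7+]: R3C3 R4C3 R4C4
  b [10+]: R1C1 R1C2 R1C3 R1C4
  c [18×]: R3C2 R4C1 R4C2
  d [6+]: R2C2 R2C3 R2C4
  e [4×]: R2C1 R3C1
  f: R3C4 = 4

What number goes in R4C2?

The 3 cells of cage c must have product 18, so R3C2 = 3.
Cage f is a single given cell, which forces R3C4 = 4.
Cage c needs product 18, leaving R4C1 = 3.
The 3 cells of cage c must have product 18, so R4C2 = 2.
2 is placed in row 4; hence R4C4 = 1.
Cage e's pair has product 4, which forces R2C1 = 4.
2 is placed in column 2, so R2C2 = 1.
Row 3 already has 4; hence R3C1 = 1.
Cage a has sum 7, which forces R3C3 = 2.
1 is placed in row 4, leaving R4C3 = 4.
Column 1 already has 1, which forces R1C1 = 2.
1 is placed in column 2, which forces R1C2 = 4.
Cage b has sum 10, leaving R1C3 = 1.
Cage b has sum 10, which forces R1C4 = 3.
Column 3 already has 2, leaving R2C3 = 3.
Cage d has sum 6, so R2C4 = 2.
Filled in: 2 4 1 3 / 4 1 3 2 / 1 3 2 4 / 3 2 4 1.

2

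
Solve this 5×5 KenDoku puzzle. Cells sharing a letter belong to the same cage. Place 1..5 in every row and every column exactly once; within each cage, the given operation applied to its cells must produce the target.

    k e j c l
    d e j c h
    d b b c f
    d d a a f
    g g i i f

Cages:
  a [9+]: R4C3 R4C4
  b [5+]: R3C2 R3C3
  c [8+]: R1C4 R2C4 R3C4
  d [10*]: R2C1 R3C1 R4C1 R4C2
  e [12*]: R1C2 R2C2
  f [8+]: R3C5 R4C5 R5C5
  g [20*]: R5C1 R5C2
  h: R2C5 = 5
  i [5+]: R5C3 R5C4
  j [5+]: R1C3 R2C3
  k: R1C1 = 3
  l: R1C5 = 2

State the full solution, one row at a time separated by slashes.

Cage k is given; hence R1C1 = 3.
3 is placed in row 1, which forces R1C2 = 4.
L is a freebie; hence R1C5 = 2.
Column 2 already has 4; hence R2C2 = 3.
Cage h is given, leaving R2C5 = 5.
The 4 cells of cage d must have product 10, which forces R4C2 = 1.
Column 2 already has 4; hence R5C2 = 5.
Row 1 already has 2, leaving R1C3 = 1.
Row 1 already has 1, which forces R1C4 = 5.
Cage j's pair has sum 5, leaving R2C3 = 4.
Column 2 already has 1, leaving R3C2 = 2.
Cage b needs two cells with sum 5, so R3C3 = 3.
3 is placed in row 3; hence R3C4 = 1.
1 is placed in row 3, leaving R3C5 = 4.
Column 3 already has 4, leaving R4C3 = 5.
Column 4 already has 5, which forces R4C4 = 4.
Column 5 already has 4, which forces R4C5 = 3.
Row 5 now contains 5, so R5C1 = 4.
3 is placed in column 3, which forces R5C3 = 2.
2 is placed in row 5, leaving R5C4 = 3.
3 is placed in column 5; hence R5C5 = 1.
Cage d has product 10; hence R2C1 = 1.
1 is placed in column 4, which forces R2C4 = 2.
1 is placed in row 3; hence R3C1 = 5.
Row 4 already has 5, leaving R4C1 = 2.

3 4 1 5 2 / 1 3 4 2 5 / 5 2 3 1 4 / 2 1 5 4 3 / 4 5 2 3 1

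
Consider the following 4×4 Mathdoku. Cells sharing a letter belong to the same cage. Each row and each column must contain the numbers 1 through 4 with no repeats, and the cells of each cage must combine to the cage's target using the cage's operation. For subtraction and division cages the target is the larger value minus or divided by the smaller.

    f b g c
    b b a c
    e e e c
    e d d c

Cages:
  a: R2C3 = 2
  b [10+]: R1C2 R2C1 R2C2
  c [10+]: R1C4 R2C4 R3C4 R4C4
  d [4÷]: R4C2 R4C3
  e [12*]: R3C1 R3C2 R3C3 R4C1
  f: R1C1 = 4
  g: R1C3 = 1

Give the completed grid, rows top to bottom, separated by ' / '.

F is a freebie; hence R1C1 = 4.
4 is placed in row 1, leaving R1C2 = 3.
G is a freebie, leaving R1C3 = 1.
Row 1 already has 1, leaving R1C4 = 2.
Column 1 now contains 4, leaving R2C1 = 3.
Cage a is given, which forces R2C3 = 2.
Column 1 already has 3, leaving R3C1 = 1.
Column 1 now contains 1, which forces R4C1 = 2.
Column 3 already has 1, leaving R4C3 = 4.
Row 2 already has 2, leaving R2C2 = 4.
Row 2 now contains 4, leaving R2C4 = 1.
Cage e needs product 12, so R3C2 = 2.
Column 3 now contains 4, leaving R3C3 = 3.
3 is placed in row 3; hence R3C4 = 4.
Row 4 already has 4, leaving R4C2 = 1.
Column 4 now contains 1, so R4C4 = 3.

4 3 1 2 / 3 4 2 1 / 1 2 3 4 / 2 1 4 3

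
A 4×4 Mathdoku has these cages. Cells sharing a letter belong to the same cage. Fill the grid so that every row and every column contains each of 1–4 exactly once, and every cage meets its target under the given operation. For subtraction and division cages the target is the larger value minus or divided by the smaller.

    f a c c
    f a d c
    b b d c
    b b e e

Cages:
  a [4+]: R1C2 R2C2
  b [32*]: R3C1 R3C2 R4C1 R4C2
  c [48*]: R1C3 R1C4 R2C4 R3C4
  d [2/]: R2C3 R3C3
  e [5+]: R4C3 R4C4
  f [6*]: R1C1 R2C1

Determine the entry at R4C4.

The only place for 3 in row 3 is R3C4.
Row 4 needs a 3, and only R4C3 is open for it.
Cage e needs two cells with sum 5, so R4C4 = 2.
The 4 cells of cage c must have product 48; hence R1C3 = 4.
Cage c needs product 48, leaving R1C4 = 1.
Column 4 now contains 2, which forces R2C4 = 4.
Row 1 now contains 1, so R1C2 = 3.
Cage a needs two cells with sum 4; hence R2C2 = 1.
Row 2 now contains 1, leaving R2C3 = 2.
Column 3 now contains 2, so R3C3 = 1.
Column 2 now contains 1; hence R4C2 = 4.
Row 1 already has 3; hence R1C1 = 2.
2 is placed in row 2, leaving R2C1 = 3.
Cage b has product 32; hence R3C1 = 4.
4 is placed in column 2, leaving R3C2 = 2.
Row 4 already has 4, so R4C1 = 1.
Filled in: 2 3 4 1 / 3 1 2 4 / 4 2 1 3 / 1 4 3 2.

2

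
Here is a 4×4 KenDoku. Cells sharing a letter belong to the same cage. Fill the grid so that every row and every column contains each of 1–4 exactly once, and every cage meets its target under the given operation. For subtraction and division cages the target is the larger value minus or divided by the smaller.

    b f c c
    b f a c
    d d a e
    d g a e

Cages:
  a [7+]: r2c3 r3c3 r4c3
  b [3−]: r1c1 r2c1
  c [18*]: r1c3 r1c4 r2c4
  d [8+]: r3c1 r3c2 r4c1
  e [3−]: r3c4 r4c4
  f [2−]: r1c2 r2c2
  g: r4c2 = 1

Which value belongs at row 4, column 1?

The 3 cells of cage c must have product 18, which forces r1c3 = 3.
Cage c needs product 18, which forces r1c4 = 2.
The 3 cells of cage c must have product 18, leaving r2c4 = 3.
G is a freebie; hence r4c2 = 1.
Row 4 now contains 1, so r4c4 = 4.
1 is placed in column 2, leaving r1c2 = 4.
Cage f needs two cells with difference 2, so r2c2 = 2.
Column 2 now contains 2; hence r3c2 = 3.
Column 4 already has 4, leaving r3c4 = 1.
Row 4 already has 4, leaving r4c3 = 2.
Row 1 now contains 4, so r1c1 = 1.
Cage b needs two cells with difference 3, leaving r2c1 = 4.
Cage a needs sum 7, which forces r2c3 = 1.
Cage d has sum 8, so r3c1 = 2.
Row 3 already has 1, which forces r3c3 = 4.
Row 4 now contains 2, so r4c1 = 3.
Completed grid: 1 4 3 2 / 4 2 1 3 / 2 3 4 1 / 3 1 2 4.

3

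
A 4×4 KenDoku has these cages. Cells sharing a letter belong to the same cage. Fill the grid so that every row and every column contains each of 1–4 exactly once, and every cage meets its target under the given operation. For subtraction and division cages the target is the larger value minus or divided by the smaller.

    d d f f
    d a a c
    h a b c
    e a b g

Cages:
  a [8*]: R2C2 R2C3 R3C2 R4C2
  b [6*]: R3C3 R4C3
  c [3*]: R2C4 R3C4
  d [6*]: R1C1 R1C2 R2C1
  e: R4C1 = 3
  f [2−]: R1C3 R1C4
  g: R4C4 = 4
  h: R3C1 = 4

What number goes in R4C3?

Cage a needs product 8, so R2C3 = 1.
Row 2 now contains 1, so R2C4 = 3.
Cage h is a single given cell, so R3C1 = 4.
Column 4 now contains 3, so R3C4 = 1.
E is a freebie, so R4C1 = 3.
3 is placed in row 4, which forces R4C3 = 2.
Cage g is given, leaving R4C4 = 4.
Cage d needs product 6, so R1C1 = 1.
Cage d has product 6, so R1C2 = 3.
The two cells of cage f must have difference 2; hence R1C3 = 4.
4 is placed in column 4, which forces R1C4 = 2.
Row 2 already has 3, which forces R2C1 = 2.
Cage a needs product 8; hence R2C2 = 4.
1 is placed in row 3, so R3C2 = 2.
Column 3 already has 2, leaving R3C3 = 3.
Row 4 already has 4, leaving R4C2 = 1.
The full grid is 1 3 4 2 / 2 4 1 3 / 4 2 3 1 / 3 1 2 4.

2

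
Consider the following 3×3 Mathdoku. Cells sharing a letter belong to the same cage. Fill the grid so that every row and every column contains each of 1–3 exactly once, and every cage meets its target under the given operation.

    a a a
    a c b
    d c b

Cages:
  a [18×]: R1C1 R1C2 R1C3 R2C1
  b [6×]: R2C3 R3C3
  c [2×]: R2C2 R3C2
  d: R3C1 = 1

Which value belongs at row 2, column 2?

1

The 4 cells of cage a must have product 18, which forces R2C1 = 3.
Row 2 already has 3; hence R2C3 = 2.
Cage d is given, which forces R3C1 = 1.
1 is placed in row 3, which forces R3C2 = 2.
2 is placed in column 3, leaving R3C3 = 3.
1 is placed in column 1; hence R1C1 = 2.
Cage a needs product 18; hence R1C2 = 3.
Column 3 already has 3, which forces R1C3 = 1.
Row 2 now contains 2, which forces R2C2 = 1.
The full grid is 2 3 1 / 3 1 2 / 1 2 3.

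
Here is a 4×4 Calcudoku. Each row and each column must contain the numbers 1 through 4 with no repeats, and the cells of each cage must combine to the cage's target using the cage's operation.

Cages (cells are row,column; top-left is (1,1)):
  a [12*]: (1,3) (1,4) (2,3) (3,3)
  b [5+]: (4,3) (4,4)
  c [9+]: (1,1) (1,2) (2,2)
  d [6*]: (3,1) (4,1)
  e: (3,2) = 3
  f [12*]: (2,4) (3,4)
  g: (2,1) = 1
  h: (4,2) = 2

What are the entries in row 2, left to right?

1 4 2 3

G is a freebie, so (2,1) = 1.
E is a freebie, which forces (3,2) = 3.
3 is placed in row 3, which forces (3,4) = 4.
Cage h is given, leaving (4,2) = 2.
Cage c has sum 9; hence (1,1) = 4.
The 3 cells of cage c must have sum 9, so (1,2) = 1.
Row 1 already has 1, so (1,3) = 3.
Row 1 already has 1, so (1,4) = 2.
Column 2 now contains 2, which forces (2,2) = 4.
Row 2 now contains 4, leaving (2,3) = 2.
Column 4 already has 4, leaving (2,4) = 3.
3 is placed in row 3, which forces (3,1) = 2.
Column 3 now contains 2; hence (3,3) = 1.
Row 4 now contains 2; hence (4,1) = 3.
Cage b's pair has sum 5; hence (4,3) = 4.
The two cells of cage b must have sum 5, leaving (4,4) = 1.
The full grid is 4 1 3 2 / 1 4 2 3 / 2 3 1 4 / 3 2 4 1.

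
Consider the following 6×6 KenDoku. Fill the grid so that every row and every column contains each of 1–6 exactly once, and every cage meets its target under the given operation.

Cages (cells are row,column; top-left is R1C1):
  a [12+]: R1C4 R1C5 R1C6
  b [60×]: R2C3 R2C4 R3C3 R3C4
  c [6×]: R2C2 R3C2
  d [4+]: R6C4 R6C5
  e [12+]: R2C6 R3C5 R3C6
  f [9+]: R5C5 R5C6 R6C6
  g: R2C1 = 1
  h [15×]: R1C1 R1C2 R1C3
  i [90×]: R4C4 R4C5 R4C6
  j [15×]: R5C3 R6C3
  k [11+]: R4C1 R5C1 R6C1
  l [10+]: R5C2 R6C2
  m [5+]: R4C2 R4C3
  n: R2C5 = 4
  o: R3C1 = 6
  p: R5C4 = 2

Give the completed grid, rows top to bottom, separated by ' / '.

Cage g is given, leaving R2C1 = 1.
Cage n is given, which forces R2C5 = 4.
Cage o is given, leaving R3C1 = 6.
P is a freebie, so R5C4 = 2.
Row 6 needs a 6, and only R6C2 is open for it.
Column 2 already has 6, leaving R5C2 = 4.
Row 5 now contains 4, leaving R5C1 = 5.
5 is placed in row 5, leaving R5C3 = 3.
Column 3 already has 3; hence R6C3 = 5.
Column 1 now contains 5; hence R1C1 = 3.
Cage h needs product 15; hence R1C2 = 5.
5 is placed in column 3, so R1C3 = 1.
Column 3 already has 1, so R3C3 = 2.
Column 3 already has 2, leaving R4C3 = 4.
The 3 cells of cage f must have sum 9, which forces R6C6 = 2.
The 3 cells of cage a must have sum 12, which forces R1C5 = 2.
The two cells of cage c must have product 6, which forces R2C2 = 2.
Column 3 already has 2, which forces R2C3 = 6.
Cage b has product 60; hence R2C4 = 5.
5 is placed in row 2, which forces R2C6 = 3.
2 is placed in row 3, which forces R3C2 = 3.
The 4 cells of cage b must have product 60; hence R3C4 = 1.
Row 3 now contains 1; hence R3C5 = 5.
Row 3 already has 5; hence R3C6 = 4.
Row 4 now contains 4, which forces R4C1 = 2.
Cage m's pair has sum 5; hence R4C2 = 1.
Row 6 now contains 2, leaving R6C1 = 4.
1 is placed in column 4; hence R6C4 = 3.
Row 6 now contains 3, leaving R6C5 = 1.
The 3 cells of cage a must have sum 12, leaving R1C4 = 4.
4 is placed in column 6, leaving R1C6 = 6.
Column 4 already has 3, leaving R4C4 = 6.
Cage i needs product 90; hence R4C5 = 3.
Cage i needs product 90; hence R4C6 = 5.
Column 5 now contains 1; hence R5C5 = 6.
Cage f has sum 9, leaving R5C6 = 1.

3 5 1 4 2 6 / 1 2 6 5 4 3 / 6 3 2 1 5 4 / 2 1 4 6 3 5 / 5 4 3 2 6 1 / 4 6 5 3 1 2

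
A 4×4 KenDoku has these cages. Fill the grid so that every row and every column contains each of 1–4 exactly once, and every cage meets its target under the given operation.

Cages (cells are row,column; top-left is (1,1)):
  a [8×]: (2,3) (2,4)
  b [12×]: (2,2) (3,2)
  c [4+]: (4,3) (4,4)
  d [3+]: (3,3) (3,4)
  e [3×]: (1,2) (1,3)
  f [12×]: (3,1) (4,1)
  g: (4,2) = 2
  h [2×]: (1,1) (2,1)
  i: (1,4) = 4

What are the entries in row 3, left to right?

Cage i is given, so (1,4) = 4.
4 is placed in column 4, leaving (2,4) = 2.
Column 4 now contains 2, leaving (3,4) = 1.
G is a freebie, so (4,2) = 2.
Column 4 already has 1, which forces (4,4) = 3.
Cage h's pair has product 2, which forces (1,1) = 2.
Row 2 already has 2, leaving (2,1) = 1.
Row 2 already has 2; hence (2,3) = 4.
The two cells of cage f must have product 12; hence (3,1) = 3.
3 is placed in row 3, so (3,2) = 4.
1 is placed in row 3, leaving (3,3) = 2.
Row 4 already has 3, leaving (4,1) = 4.
Row 4 already has 3, which forces (4,3) = 1.
The two cells of cage e must have product 3, leaving (1,2) = 1.
Column 3 already has 1, leaving (1,3) = 3.
Row 2 now contains 4, leaving (2,2) = 3.
Completed grid: 2 1 3 4 / 1 3 4 2 / 3 4 2 1 / 4 2 1 3.

3 4 2 1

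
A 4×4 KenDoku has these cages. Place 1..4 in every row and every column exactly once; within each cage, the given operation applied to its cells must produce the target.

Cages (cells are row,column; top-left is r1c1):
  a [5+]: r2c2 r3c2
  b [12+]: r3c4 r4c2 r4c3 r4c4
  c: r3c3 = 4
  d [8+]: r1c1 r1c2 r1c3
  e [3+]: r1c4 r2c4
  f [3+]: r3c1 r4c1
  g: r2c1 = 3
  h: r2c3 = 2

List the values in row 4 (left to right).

Cage g is a single given cell; hence r2c1 = 3.
Cage h is a single given cell, leaving r2c3 = 2.
Row 2 now contains 2, so r2c4 = 1.
Cage c is given, so r3c3 = 4.
Row 3 already has 4, leaving r3c4 = 3.
Column 4 already has 1, leaving r1c4 = 2.
Row 2 now contains 1, so r2c2 = 4.
Cage a's pair has sum 5, leaving r3c2 = 1.
Column 2 now contains 4, leaving r4c2 = 2.
Cage b needs sum 12, so r4c3 = 3.
Column 4 already has 2, so r4c4 = 4.
Cage d has sum 8, leaving r1c1 = 4.
Column 2 already has 1, leaving r1c2 = 3.
Column 3 now contains 3, so r1c3 = 1.
1 is placed in row 3; hence r3c1 = 2.
2 is placed in row 4, which forces r4c1 = 1.
Filled in: 4 3 1 2 / 3 4 2 1 / 2 1 4 3 / 1 2 3 4.

1 2 3 4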